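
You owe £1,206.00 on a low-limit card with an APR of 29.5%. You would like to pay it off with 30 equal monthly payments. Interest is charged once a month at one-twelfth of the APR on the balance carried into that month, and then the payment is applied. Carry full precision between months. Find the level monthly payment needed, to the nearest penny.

£57.30

Monthly rate r = 29.5%/12 = 2.45833% = 0.0245833.
Level-payment amortization: P = B₀·r / (1 − (1+r)^(−n)) = 1206.00·0.0245833 / (1 − 1.02458^(−30)).
Denominator 1 − (1+r)^(−30) = 0.517406588.
P = 29.6475 / 0.517406588 ≈ 57.30.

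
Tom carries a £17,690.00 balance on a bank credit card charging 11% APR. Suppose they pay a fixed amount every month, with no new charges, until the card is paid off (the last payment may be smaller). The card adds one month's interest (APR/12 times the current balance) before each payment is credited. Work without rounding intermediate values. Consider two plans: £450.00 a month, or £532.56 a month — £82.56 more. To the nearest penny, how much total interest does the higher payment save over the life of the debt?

£843.52

Monthly rate r = 11%/12 = 0.916667% = 0.00916667.
At £450.00/mo: n = ⌈−ln(1 − rB₀/P)/ln(1+r)⌉ = 49 payments (last £436.08); total interest = total paid − £17,690.00 = £4,346.08.
At £532.56/mo: 40 payments (last £422.72); total interest £3,502.56.
Interest saved = £4,346.08 − £3,502.56 = £843.52.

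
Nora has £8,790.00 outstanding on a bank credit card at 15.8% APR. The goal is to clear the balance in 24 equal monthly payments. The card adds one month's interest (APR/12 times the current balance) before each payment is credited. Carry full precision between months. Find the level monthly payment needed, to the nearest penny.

Monthly rate r = 15.8%/12 = 1.31667% = 0.0131667.
Level-payment amortization: P = B₀·r / (1 − (1+r)^(−n)) = 8790.00·0.0131667 / (1 − 1.01317^(−24)).
Denominator 1 − (1+r)^(−24) = 0.269435495.
P = 115.735 / 0.269435495 ≈ 429.55.

£429.55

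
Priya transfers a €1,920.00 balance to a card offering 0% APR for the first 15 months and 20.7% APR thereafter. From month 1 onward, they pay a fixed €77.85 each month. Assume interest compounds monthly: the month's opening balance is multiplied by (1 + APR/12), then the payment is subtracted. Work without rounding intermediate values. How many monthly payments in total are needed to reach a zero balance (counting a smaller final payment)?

26 payments

Promo months 1–15 at r₀ = 0%/12 = 0; months 16+ at r₁ = 20.7%/12 = 0.01725.
After month 15 (no interest yet): B = €1,920.00 − 15·€77.85 = €752.25.
Then at r₁ with €77.85/mo: n₂ = −ln(1 − r₁·B/P)/ln(1+r₁) ≈ 10.66 → 11 more payments.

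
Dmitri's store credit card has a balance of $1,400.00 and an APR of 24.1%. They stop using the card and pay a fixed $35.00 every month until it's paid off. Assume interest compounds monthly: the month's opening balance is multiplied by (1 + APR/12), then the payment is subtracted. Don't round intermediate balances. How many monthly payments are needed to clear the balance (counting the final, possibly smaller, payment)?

82 months

Monthly rate r = 24.1%/12 = 2.00833% = 0.0200833.
Recurrence: B ← B·(1+r) − $35.00.
Month 1: interest $28.12; balance after payment $1,393.12.
Month 2: interest $27.98; balance after payment $1,386.10.
Closed form: n = −ln(1 − rB₀/P)/ln(1+r) = −ln(0.19667)/ln(1.02008) ≈ 81.785, so the balance reaches zero during payment 82.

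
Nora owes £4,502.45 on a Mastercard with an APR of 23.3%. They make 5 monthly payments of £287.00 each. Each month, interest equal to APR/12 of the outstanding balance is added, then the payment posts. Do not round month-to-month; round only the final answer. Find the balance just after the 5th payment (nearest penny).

£3,465.05

Monthly rate r = 23.3%/12 = 1.94167% = 0.0194167.
Each month: B ← B·(1+r) − £287.00.
Month 1: interest £87.42; balance after payment £4,302.87.
Month 2: interest £83.55; balance after payment £4,099.42.
Month 3: interest £79.60; balance after payment £3,892.02.
Month 4: interest £75.57; balance after payment £3,680.59.
Month 5: interest £71.46; balance after payment £3,465.05.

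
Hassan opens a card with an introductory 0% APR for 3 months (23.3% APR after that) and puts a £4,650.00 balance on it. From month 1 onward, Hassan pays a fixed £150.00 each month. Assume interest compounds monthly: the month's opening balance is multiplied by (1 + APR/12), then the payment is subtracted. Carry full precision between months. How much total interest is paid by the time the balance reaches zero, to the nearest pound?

Promo months 1–3 at r₀ = 0%/12 = 0; months 4+ at r₁ = 23.3%/12 = 0.0194167.
After month 3 (no interest yet): B = £4,650.00 − 3·£150.00 = £4,200.00.
Then at r₁ with £150.00/mo: n₂ = −ln(1 − r₁·B/P)/ln(1+r₁) ≈ 40.80 → 41 more payments.
Total paid = 43·£150.00 + £119.65 = £6,569.65; interest = £6,569.65 − £4,650.00 = £1,919.65.

£1,920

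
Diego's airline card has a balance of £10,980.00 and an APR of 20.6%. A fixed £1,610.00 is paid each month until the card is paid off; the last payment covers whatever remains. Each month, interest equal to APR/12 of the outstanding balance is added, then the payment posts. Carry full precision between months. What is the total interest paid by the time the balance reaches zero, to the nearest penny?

£800.68

Monthly rate r = 20.6%/12 = 1.71667% = 0.0171667.
Payoff takes n = ⌈−ln(1 − rB₀/P)/ln(1+r)⌉ = ⌈7.315⌉ = 8 payments; the last is £510.68.
Total paid = 7·£1,610.00 + £510.68 = £11,780.68.
Total interest = total paid − principal = £11,780.68 − £10,980.00 = £800.68.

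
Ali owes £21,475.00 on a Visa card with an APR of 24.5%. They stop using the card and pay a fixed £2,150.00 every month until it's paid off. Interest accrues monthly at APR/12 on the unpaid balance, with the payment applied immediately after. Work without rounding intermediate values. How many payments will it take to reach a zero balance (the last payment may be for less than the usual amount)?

Monthly rate r = 24.5%/12 = 2.04167% = 0.0204167.
Recurrence: B ← B·(1+r) − £2,150.00.
Month 1: interest £438.45; balance after payment £19,763.45.
Month 2: interest £403.50; balance after payment £18,016.95.
Closed form: n = −ln(1 − rB₀/P)/ln(1+r) = −ln(0.79607)/ln(1.02042) ≈ 11.284, so the balance reaches zero during payment 12.

12 payments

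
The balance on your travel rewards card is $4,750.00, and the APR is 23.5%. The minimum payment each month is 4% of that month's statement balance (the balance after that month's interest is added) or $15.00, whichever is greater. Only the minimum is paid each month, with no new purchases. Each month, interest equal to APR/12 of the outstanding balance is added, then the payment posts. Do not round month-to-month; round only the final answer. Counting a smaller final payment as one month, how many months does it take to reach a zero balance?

Monthly rate r = 23.5%/12 = 1.95833% = 0.0195833.
While 4% of the post-interest balance exceeds $15.00, each month B ← (B·(1+r))·(1 − 0.04), i.e. B shrinks by the factor (1+r)·0.96 = 0.9788.
This holds for months 1–120. Entering month 121 the balance is $363.05; 4% of the post-interest balance is now below $15.00, so the flat $15.00 minimum applies from here.
From month 121 a fixed $15.00 at rate r clears $363.05 in 34 more payments. Total: 120 + 34 = 154 months.

154 months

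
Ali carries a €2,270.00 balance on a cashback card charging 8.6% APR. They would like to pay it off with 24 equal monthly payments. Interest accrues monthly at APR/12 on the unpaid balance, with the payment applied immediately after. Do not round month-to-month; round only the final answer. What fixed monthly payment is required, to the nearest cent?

Monthly rate r = 8.6%/12 = 0.716667% = 0.00716667.
Level-payment amortization: P = B₀·r / (1 − (1+r)^(−n)) = 2270.00·0.00716667 / (1 − 1.00717^(−24)).
Denominator 1 − (1+r)^(−24) = 0.157504195.
P = 16.2683 / 0.157504195 ≈ 103.29.

€103.29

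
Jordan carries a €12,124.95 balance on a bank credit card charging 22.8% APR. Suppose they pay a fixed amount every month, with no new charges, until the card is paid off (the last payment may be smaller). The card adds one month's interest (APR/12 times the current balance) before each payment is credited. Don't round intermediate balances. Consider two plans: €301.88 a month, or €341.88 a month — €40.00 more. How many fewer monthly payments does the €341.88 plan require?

Monthly rate r = 22.8%/12 = 1.9% = 0.019.
At €301.88/mo: n = ⌈−ln(1 − rB₀/P)/ln(1+r)⌉ = 77 payments (last €157.82); total interest = total paid − €12,124.95 = €10,975.75.
At €341.88/mo: 60 payments (last €180.60); total interest €8,226.57.
Payments saved = 77 − 60 = 17.

17 fewer payments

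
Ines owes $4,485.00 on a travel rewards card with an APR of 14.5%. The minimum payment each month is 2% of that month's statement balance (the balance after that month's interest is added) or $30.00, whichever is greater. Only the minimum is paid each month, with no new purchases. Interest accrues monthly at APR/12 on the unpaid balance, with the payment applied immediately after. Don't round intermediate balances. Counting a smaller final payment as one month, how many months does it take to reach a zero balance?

Monthly rate r = 14.5%/12 = 1.20833% = 0.0120833.
While 2% of the post-interest balance exceeds $30.00, each month B ← (B·(1+r))·(1 − 0.02), i.e. B shrinks by the factor (1+r)·0.98 = 0.99184.
This holds for months 1–136. Entering month 137 the balance is $1,472.05; 2% of the post-interest balance is now below $30.00, so the flat $30.00 minimum applies from here.
From month 137 a fixed $30.00 at rate r clears $1,472.05 in 75 more payments. Total: 136 + 75 = 211 months.

211 months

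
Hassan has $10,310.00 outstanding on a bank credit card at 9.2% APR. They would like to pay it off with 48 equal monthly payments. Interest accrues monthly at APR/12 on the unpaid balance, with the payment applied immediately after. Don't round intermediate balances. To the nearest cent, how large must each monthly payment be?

$257.55

Monthly rate r = 9.2%/12 = 0.766667% = 0.00766667.
Level-payment amortization: P = B₀·r / (1 − (1+r)^(−n)) = 10310.00·0.00766667 / (1 − 1.00767^(−48)).
Denominator 1 − (1+r)^(−48) = 0.306910751.
P = 79.0433 / 0.306910751 ≈ 257.55.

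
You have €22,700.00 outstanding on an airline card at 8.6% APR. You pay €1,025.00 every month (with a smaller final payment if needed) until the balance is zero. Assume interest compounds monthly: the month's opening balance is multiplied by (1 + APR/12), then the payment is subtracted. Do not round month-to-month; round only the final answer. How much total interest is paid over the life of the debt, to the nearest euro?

Monthly rate r = 8.6%/12 = 0.716667% = 0.00716667.
Payoff takes n = ⌈−ln(1 − rB₀/P)/ln(1+r)⌉ = ⌈24.201⌉ = 25 payments; the last is €207.10.
Total paid = 24·€1,025.00 + €207.10 = €24,807.10.
Total interest = total paid − principal = €24,807.10 − €22,700.00 = €2,107.10.

€2,107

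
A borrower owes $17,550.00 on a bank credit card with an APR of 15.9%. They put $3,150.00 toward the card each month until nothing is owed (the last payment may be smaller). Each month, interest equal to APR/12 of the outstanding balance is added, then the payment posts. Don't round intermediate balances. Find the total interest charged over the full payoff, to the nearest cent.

$805.03

Monthly rate r = 15.9%/12 = 1.325% = 0.01325.
Payoff takes n = ⌈−ln(1 − rB₀/P)/ln(1+r)⌉ = ⌈5.826⌉ = 6 payments; the last is $2,605.03.
Total paid = 5·$3,150.00 + $2,605.03 = $18,355.03.
Total interest = total paid − principal = $18,355.03 − $17,550.00 = $805.03.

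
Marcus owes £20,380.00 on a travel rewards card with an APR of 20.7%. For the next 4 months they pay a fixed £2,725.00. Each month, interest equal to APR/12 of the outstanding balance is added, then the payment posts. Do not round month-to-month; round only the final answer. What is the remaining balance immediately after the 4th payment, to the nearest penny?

Monthly rate r = 20.7%/12 = 1.725% = 0.01725.
Each month: B ← B·(1+r) − £2,725.00.
Month 1: interest £351.55; balance after payment £18,006.56.
Month 2: interest £310.61; balance after payment £15,592.17.
Month 3: interest £268.96; balance after payment £13,136.13.
Month 4: interest £226.60; balance after payment £10,637.73.

£10,637.73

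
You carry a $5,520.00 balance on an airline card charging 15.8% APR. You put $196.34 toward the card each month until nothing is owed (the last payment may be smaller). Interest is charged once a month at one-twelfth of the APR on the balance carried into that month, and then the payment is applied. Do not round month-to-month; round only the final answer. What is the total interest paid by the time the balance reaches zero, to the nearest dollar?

$1,420

Monthly rate r = 15.8%/12 = 1.31667% = 0.0131667.
Payoff takes n = ⌈−ln(1 − rB₀/P)/ln(1+r)⌉ = ⌈35.343⌉ = 36 payments; the last is $67.63.
Total paid = 35·$196.34 + $67.63 = $6,939.53.
Total interest = total paid − principal = $6,939.53 − $5,520.00 = $1,419.53.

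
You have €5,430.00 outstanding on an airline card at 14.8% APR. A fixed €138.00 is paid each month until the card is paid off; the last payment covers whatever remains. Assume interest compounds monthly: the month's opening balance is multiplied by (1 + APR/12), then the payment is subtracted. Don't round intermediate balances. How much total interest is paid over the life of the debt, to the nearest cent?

€2,047.17

Monthly rate r = 14.8%/12 = 1.23333% = 0.0123333.
Payoff takes n = ⌈−ln(1 − rB₀/P)/ln(1+r)⌉ = ⌈54.182⌉ = 55 payments; the last is €25.17.
Total paid = 54·€138.00 + €25.17 = €7,477.17.
Total interest = total paid − principal = €7,477.17 − €5,430.00 = €2,047.17.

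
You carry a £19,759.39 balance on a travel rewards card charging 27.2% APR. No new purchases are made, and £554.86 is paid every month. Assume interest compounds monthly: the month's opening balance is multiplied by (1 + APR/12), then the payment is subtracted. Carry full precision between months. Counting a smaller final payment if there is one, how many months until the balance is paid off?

Monthly rate r = 27.2%/12 = 2.26667% = 0.0226667.
Recurrence: B ← B·(1+r) − £554.86.
Month 1: interest £447.88; balance after payment £19,652.41.
Month 2: interest £445.45; balance after payment £19,543.00.
Closed form: n = −ln(1 − rB₀/P)/ln(1+r) = −ln(0.19281)/ln(1.02267) ≈ 73.441, so the balance reaches zero during payment 74.

74 months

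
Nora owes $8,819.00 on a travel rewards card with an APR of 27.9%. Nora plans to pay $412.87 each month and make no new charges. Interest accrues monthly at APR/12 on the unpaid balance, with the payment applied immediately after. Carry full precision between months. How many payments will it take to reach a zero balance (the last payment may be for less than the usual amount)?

Monthly rate r = 27.9%/12 = 2.325% = 0.02325.
Recurrence: B ← B·(1+r) − $412.87.
Month 1: interest $205.04; balance after payment $8,611.17.
Month 2: interest $200.21; balance after payment $8,398.51.
Closed form: n = −ln(1 − rB₀/P)/ln(1+r) = −ln(0.50337)/ln(1.02325) ≈ 29.865, so the balance reaches zero during payment 30.

30 payments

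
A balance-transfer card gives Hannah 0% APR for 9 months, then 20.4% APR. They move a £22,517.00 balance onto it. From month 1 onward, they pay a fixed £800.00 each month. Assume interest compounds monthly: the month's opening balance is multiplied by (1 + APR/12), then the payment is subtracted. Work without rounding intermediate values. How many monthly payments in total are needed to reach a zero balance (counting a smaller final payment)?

Promo months 1–9 at r₀ = 0%/12 = 0; months 10+ at r₁ = 20.4%/12 = 0.017.
After month 9 (no interest yet): B = £22,517.00 − 9·£800.00 = £15,317.00.
Then at r₁ with £800.00/mo: n₂ = −ln(1 − r₁·B/P)/ln(1+r₁) ≈ 23.36 → 24 more payments.

33 payments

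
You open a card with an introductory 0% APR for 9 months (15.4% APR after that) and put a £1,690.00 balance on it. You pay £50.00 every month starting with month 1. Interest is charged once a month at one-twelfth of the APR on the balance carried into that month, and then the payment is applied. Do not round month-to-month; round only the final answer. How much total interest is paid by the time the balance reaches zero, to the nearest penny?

Promo months 1–9 at r₀ = 0%/12 = 0; months 10+ at r₁ = 15.4%/12 = 0.0128333.
After month 9 (no interest yet): B = £1,690.00 − 9·£50.00 = £1,240.00.
Then at r₁ with £50.00/mo: n₂ = −ln(1 − r₁·B/P)/ln(1+r₁) ≈ 30.04 → 31 more payments.
Total paid = 39·£50.00 + £2.23 = £1,952.23; interest = £1,952.23 − £1,690.00 = £262.23.

£262.23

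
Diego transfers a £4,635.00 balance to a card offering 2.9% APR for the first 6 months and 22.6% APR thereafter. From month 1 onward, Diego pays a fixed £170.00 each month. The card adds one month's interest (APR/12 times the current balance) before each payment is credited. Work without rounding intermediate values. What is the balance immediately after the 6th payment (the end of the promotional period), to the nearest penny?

£3,676.43

Promo months 1–6 at r₀ = 2.9%/12 = 0.00241667; months 7+ at r₁ = 22.6%/12 = 0.0188333.
After month 6: iterate B ← B·(1+r₀) − £170.00 for 6 months → £3,676.43.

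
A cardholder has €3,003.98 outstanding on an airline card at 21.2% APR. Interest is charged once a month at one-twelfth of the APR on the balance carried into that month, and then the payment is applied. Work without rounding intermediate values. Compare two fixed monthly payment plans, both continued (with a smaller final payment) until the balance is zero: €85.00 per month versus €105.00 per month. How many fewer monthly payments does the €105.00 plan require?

15 fewer payments

Monthly rate r = 21.2%/12 = 1.76667% = 0.0176667.
At €85.00/mo: n = ⌈−ln(1 − rB₀/P)/ln(1+r)⌉ = 56 payments (last €77.39); total interest = total paid − €3,003.98 = €1,748.41.
At €105.00/mo: 41 payments (last €21.57); total interest €1,217.59.
Payments saved = 56 − 41 = 15.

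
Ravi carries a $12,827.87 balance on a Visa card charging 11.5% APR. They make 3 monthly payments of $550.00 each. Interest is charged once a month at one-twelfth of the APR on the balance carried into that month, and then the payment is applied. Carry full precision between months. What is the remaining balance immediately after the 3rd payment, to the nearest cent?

$11,534.35

Monthly rate r = 11.5%/12 = 0.958333% = 0.00958333.
Each month: B ← B·(1+r) − $550.00.
Month 1: interest $122.93; balance after payment $12,400.80.
Month 2: interest $118.84; balance after payment $11,969.64.
Month 3: interest $114.71; balance after payment $11,534.35.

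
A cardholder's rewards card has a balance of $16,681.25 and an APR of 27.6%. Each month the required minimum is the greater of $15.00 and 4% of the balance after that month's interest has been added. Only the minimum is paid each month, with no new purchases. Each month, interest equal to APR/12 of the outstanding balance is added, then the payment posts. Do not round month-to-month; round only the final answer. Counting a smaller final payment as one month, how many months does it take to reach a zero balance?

Monthly rate r = 27.6%/12 = 2.3% = 0.023.
While 4% of the post-interest balance exceeds $15.00, each month B ← (B·(1+r))·(1 − 0.04), i.e. B shrinks by the factor (1+r)·0.96 = 0.98208.
This holds for months 1–212. Entering month 213 the balance is $360.88; 4% of the post-interest balance is now below $15.00, so the flat $15.00 minimum applies from here.
From month 213 a fixed $15.00 at rate r clears $360.88 in 36 more payments. Total: 212 + 36 = 248 months.

248 months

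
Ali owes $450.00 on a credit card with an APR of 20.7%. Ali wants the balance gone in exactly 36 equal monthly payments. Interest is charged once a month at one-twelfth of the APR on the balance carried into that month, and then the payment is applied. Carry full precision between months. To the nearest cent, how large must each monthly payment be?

Monthly rate r = 20.7%/12 = 1.725% = 0.01725.
Level-payment amortization: P = B₀·r / (1 − (1+r)^(−n)) = 450.00·0.01725 / (1 − 1.01725^(−36)).
Denominator 1 − (1+r)^(−36) = 0.459739952.
P = 7.7625 / 0.459739952 ≈ 16.88.

$16.88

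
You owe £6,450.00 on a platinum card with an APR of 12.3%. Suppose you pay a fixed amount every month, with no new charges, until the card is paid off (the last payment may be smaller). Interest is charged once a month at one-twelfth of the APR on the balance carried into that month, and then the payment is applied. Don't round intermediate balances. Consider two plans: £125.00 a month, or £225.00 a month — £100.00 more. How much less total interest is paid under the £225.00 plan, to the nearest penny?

Monthly rate r = 12.3%/12 = 1.025% = 0.01025.
At £125.00/mo: n = ⌈−ln(1 − rB₀/P)/ln(1+r)⌉ = 74 payments (last £101.15); total interest = total paid − £6,450.00 = £2,776.15.
At £225.00/mo: 35 payments (last £26.11); total interest £1,226.11.
Interest saved = £2,776.15 − £1,226.11 = £1,550.04.

£1,550.04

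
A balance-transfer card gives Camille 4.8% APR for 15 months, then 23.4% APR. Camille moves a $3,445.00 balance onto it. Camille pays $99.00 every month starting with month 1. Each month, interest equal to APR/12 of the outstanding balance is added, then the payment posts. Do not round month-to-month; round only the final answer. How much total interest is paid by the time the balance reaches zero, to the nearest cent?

$829.02

Promo months 1–15 at r₀ = 4.8%/12 = 0.004; months 16+ at r₁ = 23.4%/12 = 0.0195.
After month 15: iterate B ← B·(1+r₀) − $99.00 for 15 months → $2,130.28.
Then at r₁ with $99.00/mo: n₂ = −ln(1 − r₁·B/P)/ln(1+r₁) ≈ 28.17 → 29 more payments.
Total paid = 43·$99.00 + $17.02 = $4,274.02; interest = $4,274.02 − $3,445.00 = $829.02.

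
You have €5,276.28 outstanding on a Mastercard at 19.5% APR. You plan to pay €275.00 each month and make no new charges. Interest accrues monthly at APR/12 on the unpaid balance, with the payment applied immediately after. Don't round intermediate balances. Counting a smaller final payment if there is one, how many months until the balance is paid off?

Monthly rate r = 19.5%/12 = 1.625% = 0.01625.
Recurrence: B ← B·(1+r) − €275.00.
Month 1: interest €85.74; balance after payment €5,087.02.
Month 2: interest €82.66; balance after payment €4,894.68.
Closed form: n = −ln(1 − rB₀/P)/ln(1+r) = −ln(0.68822)/ln(1.01625) ≈ 23.180, so the balance reaches zero during payment 24.

24 payments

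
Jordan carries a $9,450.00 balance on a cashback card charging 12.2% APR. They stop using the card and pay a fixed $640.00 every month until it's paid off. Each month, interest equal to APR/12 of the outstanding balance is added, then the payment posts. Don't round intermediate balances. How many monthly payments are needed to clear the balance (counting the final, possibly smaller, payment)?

17 months

Monthly rate r = 12.2%/12 = 1.01667% = 0.0101667.
Recurrence: B ← B·(1+r) − $640.00.
Month 1: interest $96.07; balance after payment $8,906.08.
Month 2: interest $90.55; balance after payment $8,356.62.
Closed form: n = −ln(1 − rB₀/P)/ln(1+r) = −ln(0.84988)/ln(1.01017) ≈ 16.080, so the balance reaches zero during payment 17.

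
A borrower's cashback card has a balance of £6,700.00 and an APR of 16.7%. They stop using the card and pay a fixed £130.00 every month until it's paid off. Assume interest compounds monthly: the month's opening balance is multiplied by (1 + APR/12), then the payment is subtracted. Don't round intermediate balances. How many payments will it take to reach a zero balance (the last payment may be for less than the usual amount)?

92 months

Monthly rate r = 16.7%/12 = 1.39167% = 0.0139167.
Recurrence: B ← B·(1+r) − £130.00.
Month 1: interest £93.24; balance after payment £6,663.24.
Month 2: interest £92.73; balance after payment £6,625.97.
Closed form: n = −ln(1 − rB₀/P)/ln(1+r) = −ln(0.28276)/ln(1.01392) ≈ 91.397, so the balance reaches zero during payment 92.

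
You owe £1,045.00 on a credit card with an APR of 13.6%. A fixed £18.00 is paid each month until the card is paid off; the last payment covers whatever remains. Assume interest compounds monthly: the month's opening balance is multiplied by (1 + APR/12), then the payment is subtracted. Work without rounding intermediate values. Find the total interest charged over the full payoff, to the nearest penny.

£668.57

Monthly rate r = 13.6%/12 = 1.13333% = 0.0113333.
Payoff takes n = ⌈−ln(1 − rB₀/P)/ln(1+r)⌉ = ⌈95.197⌉ = 96 payments; the last is £3.57.
Total paid = 95·£18.00 + £3.57 = £1,713.57.
Total interest = total paid − principal = £1,713.57 − £1,045.00 = £668.57.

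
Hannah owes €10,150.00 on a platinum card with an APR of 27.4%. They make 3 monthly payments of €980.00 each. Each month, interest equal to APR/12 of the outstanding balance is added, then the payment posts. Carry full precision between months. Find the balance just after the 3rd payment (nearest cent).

Monthly rate r = 27.4%/12 = 2.28333% = 0.0228333.
Each month: B ← B·(1+r) − €980.00.
Month 1: interest €231.76; balance after payment €9,401.76.
Month 2: interest €214.67; balance after payment €8,636.43.
Month 3: interest €197.20; balance after payment €7,853.63.

€7,853.63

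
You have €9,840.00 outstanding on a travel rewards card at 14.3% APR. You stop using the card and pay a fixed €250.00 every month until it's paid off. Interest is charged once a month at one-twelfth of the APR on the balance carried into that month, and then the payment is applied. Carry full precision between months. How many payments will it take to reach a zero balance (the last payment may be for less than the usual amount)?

Monthly rate r = 14.3%/12 = 1.19167% = 0.0119167.
Recurrence: B ← B·(1+r) − €250.00.
Month 1: interest €117.26; balance after payment €9,707.26.
Month 2: interest €115.68; balance after payment €9,572.94.
Closed form: n = −ln(1 − rB₀/P)/ln(1+r) = −ln(0.53096)/ln(1.01192) ≈ 53.441, so the balance reaches zero during payment 54.

54 months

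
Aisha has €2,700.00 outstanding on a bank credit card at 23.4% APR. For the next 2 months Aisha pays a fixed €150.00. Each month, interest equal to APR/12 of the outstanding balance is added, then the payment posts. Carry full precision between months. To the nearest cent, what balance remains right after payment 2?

€2,503.40

Monthly rate r = 23.4%/12 = 1.95% = 0.0195.
Each month: B ← B·(1+r) − €150.00.
Month 1: interest €52.65; balance after payment €2,602.65.
Month 2: interest €50.75; balance after payment €2,503.40.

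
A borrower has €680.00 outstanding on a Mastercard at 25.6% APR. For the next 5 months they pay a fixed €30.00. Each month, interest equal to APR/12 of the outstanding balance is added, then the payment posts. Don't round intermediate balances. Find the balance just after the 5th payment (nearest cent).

€599.16

Monthly rate r = 25.6%/12 = 2.13333% = 0.0213333.
Each month: B ← B·(1+r) − €30.00.
Month 1: interest €14.51; balance after payment €664.51.
Month 2: interest €14.18; balance after payment €648.68.
Month 3: interest €13.84; balance after payment €632.52.
Month 4: interest €13.49; balance after payment €616.02.
Month 5: interest €13.14; balance after payment €599.16.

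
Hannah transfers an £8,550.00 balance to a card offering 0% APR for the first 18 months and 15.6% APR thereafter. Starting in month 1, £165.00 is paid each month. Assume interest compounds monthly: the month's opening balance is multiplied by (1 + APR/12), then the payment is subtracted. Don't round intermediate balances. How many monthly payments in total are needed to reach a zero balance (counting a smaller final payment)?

Promo months 1–18 at r₀ = 0%/12 = 0; months 19+ at r₁ = 15.6%/12 = 0.013.
After month 18 (no interest yet): B = £8,550.00 − 18·£165.00 = £5,580.00.
Then at r₁ with £165.00/mo: n₂ = −ln(1 − r₁·B/P)/ln(1+r₁) ≈ 44.84 → 45 more payments.

63 months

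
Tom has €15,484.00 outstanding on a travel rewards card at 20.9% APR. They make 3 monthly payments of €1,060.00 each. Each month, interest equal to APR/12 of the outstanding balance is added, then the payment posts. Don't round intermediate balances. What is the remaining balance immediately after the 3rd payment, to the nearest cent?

Monthly rate r = 20.9%/12 = 1.74167% = 0.0174167.
Each month: B ← B·(1+r) − €1,060.00.
Month 1: interest €269.68; balance after payment €14,693.68.
Month 2: interest €255.91; balance after payment €13,889.59.
Month 3: interest €241.91; balance after payment €13,071.51.

€13,071.51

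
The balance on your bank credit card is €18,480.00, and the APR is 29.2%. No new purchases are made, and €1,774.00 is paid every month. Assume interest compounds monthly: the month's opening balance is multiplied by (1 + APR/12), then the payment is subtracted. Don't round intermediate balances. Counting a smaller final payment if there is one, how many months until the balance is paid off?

Monthly rate r = 29.2%/12 = 2.43333% = 0.0243333.
Recurrence: B ← B·(1+r) − €1,774.00.
Month 1: interest €449.68; balance after payment €17,155.68.
Month 2: interest €417.45; balance after payment €15,799.13.
Closed form: n = −ln(1 − rB₀/P)/ln(1+r) = −ln(0.74652)/ln(1.02433) ≈ 12.159, so the balance reaches zero during payment 13.

13 months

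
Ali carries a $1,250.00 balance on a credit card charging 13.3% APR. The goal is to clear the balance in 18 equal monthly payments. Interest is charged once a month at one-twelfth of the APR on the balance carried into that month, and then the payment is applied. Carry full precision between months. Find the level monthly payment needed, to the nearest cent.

Monthly rate r = 13.3%/12 = 1.10833% = 0.0110833.
Level-payment amortization: P = B₀·r / (1 − (1+r)^(−n)) = 1250.00·0.0110833 / (1 − 1.01108^(−18)).
Denominator 1 − (1+r)^(−18) = 0.179960311.
P = 13.8542 / 0.179960311 ≈ 76.98.

$76.98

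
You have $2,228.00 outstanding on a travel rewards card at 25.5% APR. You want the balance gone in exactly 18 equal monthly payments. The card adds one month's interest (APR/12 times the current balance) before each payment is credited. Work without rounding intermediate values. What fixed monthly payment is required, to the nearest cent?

Monthly rate r = 25.5%/12 = 2.125% = 0.02125.
Level-payment amortization: P = B₀·r / (1 − (1+r)^(−n)) = 2228.00·0.02125 / (1 − 1.02125^(−18)).
Denominator 1 − (1+r)^(−18) = 0.315106967.
P = 47.345 / 0.315106967 ≈ 150.25.

$150.25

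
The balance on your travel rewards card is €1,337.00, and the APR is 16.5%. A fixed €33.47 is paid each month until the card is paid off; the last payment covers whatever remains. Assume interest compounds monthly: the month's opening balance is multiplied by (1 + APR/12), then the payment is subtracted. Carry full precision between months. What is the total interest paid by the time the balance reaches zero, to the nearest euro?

Monthly rate r = 16.5%/12 = 1.375% = 0.01375.
Payoff takes n = ⌈−ln(1 − rB₀/P)/ln(1+r)⌉ = ⌈58.351⌉ = 59 payments; the last is €11.81.
Total paid = 58·€33.47 + €11.81 = €1,953.07.
Total interest = total paid − principal = €1,953.07 − €1,337.00 = €616.07.

€616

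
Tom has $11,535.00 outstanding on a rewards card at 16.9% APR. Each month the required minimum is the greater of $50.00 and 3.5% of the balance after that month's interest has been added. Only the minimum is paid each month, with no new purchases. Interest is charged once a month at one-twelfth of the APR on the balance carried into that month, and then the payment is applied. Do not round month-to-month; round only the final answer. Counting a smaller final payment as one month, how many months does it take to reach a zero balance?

134 months

Monthly rate r = 16.9%/12 = 1.40833% = 0.0140833.
While 3.5% of the post-interest balance exceeds $50.00, each month B ← (B·(1+r))·(1 − 0.035), i.e. B shrinks by the factor (1+r)·0.965 = 0.97859.
This holds for months 1–98. Entering month 99 the balance is $1,383.28; 3.5% of the post-interest balance is now below $50.00, so the flat $50.00 minimum applies from here.
From month 99 a fixed $50.00 at rate r clears $1,383.28 in 36 more payments. Total: 98 + 36 = 134 months.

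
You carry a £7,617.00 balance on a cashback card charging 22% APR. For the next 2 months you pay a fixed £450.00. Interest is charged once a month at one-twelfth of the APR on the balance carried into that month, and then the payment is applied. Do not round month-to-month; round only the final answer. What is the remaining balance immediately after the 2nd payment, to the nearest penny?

Monthly rate r = 22%/12 = 1.83333% = 0.0183333.
Each month: B ← B·(1+r) − £450.00.
Month 1: interest £139.65; balance after payment £7,306.65.
Month 2: interest £133.96; balance after payment £6,990.60.

£6,990.60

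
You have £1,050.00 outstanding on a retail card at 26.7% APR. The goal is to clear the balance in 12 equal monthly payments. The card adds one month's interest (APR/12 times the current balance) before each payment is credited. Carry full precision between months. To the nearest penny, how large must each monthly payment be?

Monthly rate r = 26.7%/12 = 2.225% = 0.02225.
Level-payment amortization: P = B₀·r / (1 − (1+r)^(−n)) = 1050.00·0.02225 / (1 − 1.02225^(−12)).
Denominator 1 − (1+r)^(−12) = 0.232082492.
P = 23.3625 / 0.232082492 ≈ 100.66.

£100.66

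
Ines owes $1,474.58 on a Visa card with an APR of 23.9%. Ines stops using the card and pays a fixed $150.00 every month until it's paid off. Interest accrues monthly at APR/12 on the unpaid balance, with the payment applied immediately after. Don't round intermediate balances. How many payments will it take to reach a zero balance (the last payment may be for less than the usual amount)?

12 payments

Monthly rate r = 23.9%/12 = 1.99167% = 0.0199167.
Recurrence: B ← B·(1+r) − $150.00.
Month 1: interest $29.37; balance after payment $1,353.95.
Month 2: interest $26.97; balance after payment $1,230.91.
Closed form: n = −ln(1 − rB₀/P)/ln(1+r) = −ln(0.80421)/ln(1.01992) ≈ 11.049, so the balance reaches zero during payment 12.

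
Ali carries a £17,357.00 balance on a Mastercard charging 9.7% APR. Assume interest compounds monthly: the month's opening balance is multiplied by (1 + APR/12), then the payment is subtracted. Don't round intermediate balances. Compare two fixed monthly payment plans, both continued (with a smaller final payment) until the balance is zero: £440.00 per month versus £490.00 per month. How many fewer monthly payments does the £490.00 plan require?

Monthly rate r = 9.7%/12 = 0.808333% = 0.00808333.
At £440.00/mo: n = ⌈−ln(1 − rB₀/P)/ln(1+r)⌉ = 48 payments (last £307.05); total interest = total paid − £17,357.00 = £3,630.05.
At £490.00/mo: 42 payments (last £441.57); total interest £3,174.57.
Payments saved = 48 − 42 = 6.

6 fewer payments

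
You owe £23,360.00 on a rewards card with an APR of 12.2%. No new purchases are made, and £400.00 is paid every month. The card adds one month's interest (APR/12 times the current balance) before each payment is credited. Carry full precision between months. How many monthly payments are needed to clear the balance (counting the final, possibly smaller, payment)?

90 months

Monthly rate r = 12.2%/12 = 1.01667% = 0.0101667.
Recurrence: B ← B·(1+r) − £400.00.
Month 1: interest £237.49; balance after payment £23,197.49.
Month 2: interest £235.84; balance after payment £23,033.33.
Closed form: n = −ln(1 − rB₀/P)/ln(1+r) = −ln(0.40627)/ln(1.01017) ≈ 89.048, so the balance reaches zero during payment 90.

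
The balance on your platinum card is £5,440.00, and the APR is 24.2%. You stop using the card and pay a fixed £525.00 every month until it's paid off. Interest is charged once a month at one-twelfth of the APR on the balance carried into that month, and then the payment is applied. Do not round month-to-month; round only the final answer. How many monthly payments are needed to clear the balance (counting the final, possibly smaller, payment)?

Monthly rate r = 24.2%/12 = 2.01667% = 0.0201667.
Recurrence: B ← B·(1+r) − £525.00.
Month 1: interest £109.71; balance after payment £5,024.71.
Month 2: interest £101.33; balance after payment £4,601.04.
Closed form: n = −ln(1 − rB₀/P)/ln(1+r) = −ln(0.79103)/ln(1.02017) ≈ 11.741, so the balance reaches zero during payment 12.

12 payments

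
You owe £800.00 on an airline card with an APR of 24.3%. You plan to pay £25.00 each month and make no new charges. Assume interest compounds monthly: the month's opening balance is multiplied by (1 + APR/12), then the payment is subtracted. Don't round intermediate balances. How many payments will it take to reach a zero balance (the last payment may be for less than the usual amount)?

53 months

Monthly rate r = 24.3%/12 = 2.025% = 0.02025.
Recurrence: B ← B·(1+r) − £25.00.
Month 1: interest £16.20; balance after payment £791.20.
Month 2: interest £16.02; balance after payment £782.22.
Closed form: n = −ln(1 − rB₀/P)/ln(1+r) = −ln(0.352)/ln(1.02025) ≈ 52.082, so the balance reaches zero during payment 53.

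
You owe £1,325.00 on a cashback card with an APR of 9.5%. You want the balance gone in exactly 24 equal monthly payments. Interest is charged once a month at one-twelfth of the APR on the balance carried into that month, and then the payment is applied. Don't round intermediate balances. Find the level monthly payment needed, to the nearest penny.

£60.84

Monthly rate r = 9.5%/12 = 0.791667% = 0.00791667.
Level-payment amortization: P = B₀·r / (1 − (1+r)^(−n)) = 1325.00·0.00791667 / (1 − 1.00792^(−24)).
Denominator 1 − (1+r)^(−24) = 0.172421955.
P = 10.4896 / 0.172421955 ≈ 60.84.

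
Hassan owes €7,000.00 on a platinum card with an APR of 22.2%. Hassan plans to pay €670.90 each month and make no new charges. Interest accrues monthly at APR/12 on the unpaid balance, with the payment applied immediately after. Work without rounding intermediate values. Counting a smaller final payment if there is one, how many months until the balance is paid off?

Monthly rate r = 22.2%/12 = 1.85% = 0.0185.
Recurrence: B ← B·(1+r) − €670.90.
Month 1: interest €129.50; balance after payment €6,458.60.
Month 2: interest €119.48; balance after payment €5,907.18.
Closed form: n = −ln(1 − rB₀/P)/ln(1+r) = −ln(0.80698)/ln(1.0185) ≈ 11.699, so the balance reaches zero during payment 12.

12 months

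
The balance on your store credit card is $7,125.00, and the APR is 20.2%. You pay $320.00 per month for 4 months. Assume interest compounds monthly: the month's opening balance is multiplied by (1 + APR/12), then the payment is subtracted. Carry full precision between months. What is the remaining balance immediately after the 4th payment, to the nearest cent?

Monthly rate r = 20.2%/12 = 1.68333% = 0.0168333.
Each month: B ← B·(1+r) − $320.00.
Month 1: interest $119.94; balance after payment $6,924.94.
Month 2: interest $116.57; balance after payment $6,721.51.
Month 3: interest $113.15; balance after payment $6,514.65.
Month 4: interest $109.66; balance after payment $6,304.32.

$6,304.32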